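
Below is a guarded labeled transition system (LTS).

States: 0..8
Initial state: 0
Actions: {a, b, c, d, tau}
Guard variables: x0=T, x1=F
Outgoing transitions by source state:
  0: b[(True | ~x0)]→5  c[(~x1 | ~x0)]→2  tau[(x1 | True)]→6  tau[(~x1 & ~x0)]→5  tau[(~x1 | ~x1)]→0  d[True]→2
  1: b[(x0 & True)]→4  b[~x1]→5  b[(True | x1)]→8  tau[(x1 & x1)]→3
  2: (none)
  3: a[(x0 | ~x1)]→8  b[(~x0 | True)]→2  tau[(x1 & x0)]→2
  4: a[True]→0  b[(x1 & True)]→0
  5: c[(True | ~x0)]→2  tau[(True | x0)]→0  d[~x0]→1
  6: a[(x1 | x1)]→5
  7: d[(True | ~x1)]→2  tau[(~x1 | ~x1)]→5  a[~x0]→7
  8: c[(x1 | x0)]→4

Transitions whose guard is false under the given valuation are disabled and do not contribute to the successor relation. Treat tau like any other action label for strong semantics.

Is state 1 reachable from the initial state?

16 transition(s) survive guard evaluation.
depth 0: {0}
depth 1: {2,5,6}  total {0,2,5,6}
Reachable = {0,2,5,6}

Answer: UNREACHABLE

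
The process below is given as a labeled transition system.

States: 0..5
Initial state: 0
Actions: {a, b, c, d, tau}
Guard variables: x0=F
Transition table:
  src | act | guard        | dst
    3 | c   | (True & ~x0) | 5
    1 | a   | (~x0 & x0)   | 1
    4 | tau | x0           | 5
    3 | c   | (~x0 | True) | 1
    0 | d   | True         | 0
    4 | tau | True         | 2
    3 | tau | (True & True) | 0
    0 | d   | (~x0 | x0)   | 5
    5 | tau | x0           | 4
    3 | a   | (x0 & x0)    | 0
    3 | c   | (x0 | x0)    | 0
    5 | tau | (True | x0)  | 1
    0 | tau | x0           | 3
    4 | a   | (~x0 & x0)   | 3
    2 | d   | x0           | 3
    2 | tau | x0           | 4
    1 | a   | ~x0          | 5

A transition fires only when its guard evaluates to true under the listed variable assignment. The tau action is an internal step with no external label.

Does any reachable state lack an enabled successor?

Answer: DEADLOCK-FREE

Working:
R = {0,1,5}
  0: d→0  d→5  [deg 2]
  1: a→5  [deg 1]
  5: tau→1  [deg 1]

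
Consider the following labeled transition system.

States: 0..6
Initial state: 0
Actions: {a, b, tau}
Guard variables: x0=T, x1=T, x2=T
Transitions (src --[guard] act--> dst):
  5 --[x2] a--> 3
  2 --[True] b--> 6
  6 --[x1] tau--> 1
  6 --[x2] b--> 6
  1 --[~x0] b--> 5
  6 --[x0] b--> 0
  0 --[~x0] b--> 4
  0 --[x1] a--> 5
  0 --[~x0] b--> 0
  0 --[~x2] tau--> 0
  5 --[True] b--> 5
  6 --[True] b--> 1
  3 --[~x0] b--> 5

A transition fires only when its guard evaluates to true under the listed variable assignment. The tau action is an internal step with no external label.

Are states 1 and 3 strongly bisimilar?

Bisimulation quotient by refinement:
  π0 = {{0,1,2,3,4,5,6}}
  π1 = {{0},{1,3,4},{2},{5},{6}}
stable after 2 split(s): 5 block(s)
class of 1: {1,3,4}; class of 3: {1,3,4}

Answer: BISIMILAR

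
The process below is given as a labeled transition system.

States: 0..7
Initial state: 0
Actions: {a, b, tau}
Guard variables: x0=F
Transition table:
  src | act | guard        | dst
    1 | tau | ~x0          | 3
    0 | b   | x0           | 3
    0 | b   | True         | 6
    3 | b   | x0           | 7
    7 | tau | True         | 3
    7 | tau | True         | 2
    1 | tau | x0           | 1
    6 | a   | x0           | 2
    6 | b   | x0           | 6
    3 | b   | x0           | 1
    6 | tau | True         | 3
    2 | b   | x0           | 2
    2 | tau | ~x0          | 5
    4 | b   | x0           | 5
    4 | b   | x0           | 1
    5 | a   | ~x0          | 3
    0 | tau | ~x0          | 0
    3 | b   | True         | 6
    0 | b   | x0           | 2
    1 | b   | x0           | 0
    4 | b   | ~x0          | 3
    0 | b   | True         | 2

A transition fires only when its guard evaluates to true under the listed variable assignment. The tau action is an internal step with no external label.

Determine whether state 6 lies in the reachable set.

After dropping false guards: 11 live edges.
depth 0: {0}
depth 1: {2,6}  total {0,2,6}
depth 2: {3,5}  total {0,2,3,5,6}
R = {0,2,3,5,6}
trace reaching 6: b

Answer: REACHABLE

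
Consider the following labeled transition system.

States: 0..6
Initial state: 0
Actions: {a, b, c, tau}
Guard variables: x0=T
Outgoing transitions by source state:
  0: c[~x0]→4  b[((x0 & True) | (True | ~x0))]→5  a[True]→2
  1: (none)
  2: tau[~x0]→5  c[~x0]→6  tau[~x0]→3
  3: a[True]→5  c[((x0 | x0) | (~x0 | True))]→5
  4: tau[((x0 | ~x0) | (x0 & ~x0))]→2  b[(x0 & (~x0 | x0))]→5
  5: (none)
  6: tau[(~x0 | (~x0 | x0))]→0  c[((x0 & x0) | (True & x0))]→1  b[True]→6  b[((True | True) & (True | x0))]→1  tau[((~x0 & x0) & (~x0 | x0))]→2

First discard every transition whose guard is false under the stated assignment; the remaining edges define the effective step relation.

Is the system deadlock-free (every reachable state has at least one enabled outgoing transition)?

Answer: DEADLOCK at state 2

Working:
Reach set: {0,2,5}
  0: a→2  b→5  [2 exit(s)]
  2: ∅  [no exit]
  5: ∅  [no exit]
witness 2: a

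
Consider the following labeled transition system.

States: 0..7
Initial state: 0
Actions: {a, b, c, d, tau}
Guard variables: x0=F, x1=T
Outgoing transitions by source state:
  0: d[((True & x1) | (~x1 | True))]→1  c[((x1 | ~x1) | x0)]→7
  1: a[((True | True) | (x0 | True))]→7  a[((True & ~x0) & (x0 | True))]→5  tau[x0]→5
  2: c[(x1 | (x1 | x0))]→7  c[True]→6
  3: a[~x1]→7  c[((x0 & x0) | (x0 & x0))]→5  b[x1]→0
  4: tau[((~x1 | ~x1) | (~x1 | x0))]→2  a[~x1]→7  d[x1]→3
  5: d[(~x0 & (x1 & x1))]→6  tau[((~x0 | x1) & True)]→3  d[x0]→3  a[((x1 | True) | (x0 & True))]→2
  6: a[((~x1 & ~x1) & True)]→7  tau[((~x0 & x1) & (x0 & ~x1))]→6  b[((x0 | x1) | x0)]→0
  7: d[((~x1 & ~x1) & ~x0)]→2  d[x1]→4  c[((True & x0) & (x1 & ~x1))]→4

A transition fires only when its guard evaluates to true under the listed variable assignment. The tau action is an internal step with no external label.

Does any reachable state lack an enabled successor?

Answer: DEADLOCK-FREE

Trace:
Reachable = {0,1,2,3,4,5,6,7}
  0: c→7  d→1  [2 exit(s)]
  1: a→5  a→7  [2 exit(s)]
  2: c→6  c→7  [2 exit(s)]
  3: b→0  [1 exit(s)]
  4: d→3  [1 exit(s)]
  5: a→2  d→6  tau→3  [3 exit(s)]
  6: b→0  [1 exit(s)]
  7: d→4  [1 exit(s)]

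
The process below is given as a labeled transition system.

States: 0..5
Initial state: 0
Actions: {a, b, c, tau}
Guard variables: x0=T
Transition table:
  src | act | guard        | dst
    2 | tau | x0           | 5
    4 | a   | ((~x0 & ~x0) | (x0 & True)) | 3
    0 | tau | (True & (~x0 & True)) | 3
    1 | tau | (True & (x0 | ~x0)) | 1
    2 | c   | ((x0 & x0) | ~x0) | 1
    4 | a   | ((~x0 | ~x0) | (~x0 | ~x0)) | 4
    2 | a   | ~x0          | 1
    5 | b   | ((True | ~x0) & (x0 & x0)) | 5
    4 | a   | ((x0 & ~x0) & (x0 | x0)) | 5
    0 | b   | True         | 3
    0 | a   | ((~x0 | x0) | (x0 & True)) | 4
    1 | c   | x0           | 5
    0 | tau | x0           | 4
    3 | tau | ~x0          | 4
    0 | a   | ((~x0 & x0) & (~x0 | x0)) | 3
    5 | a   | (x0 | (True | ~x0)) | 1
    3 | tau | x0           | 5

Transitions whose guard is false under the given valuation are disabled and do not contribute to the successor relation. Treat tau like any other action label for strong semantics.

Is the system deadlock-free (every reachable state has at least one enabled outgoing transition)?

Answer: DEADLOCK-FREE

Trace:
Reach set: {0,1,3,4,5}
  0: a→4  b→3  tau→4  [3 exit(s)]
  1: c→5  tau→1  [2 exit(s)]
  3: tau→5  [1 exit(s)]
  4: a→3  [1 exit(s)]
  5: a→1  b→5  [2 exit(s)]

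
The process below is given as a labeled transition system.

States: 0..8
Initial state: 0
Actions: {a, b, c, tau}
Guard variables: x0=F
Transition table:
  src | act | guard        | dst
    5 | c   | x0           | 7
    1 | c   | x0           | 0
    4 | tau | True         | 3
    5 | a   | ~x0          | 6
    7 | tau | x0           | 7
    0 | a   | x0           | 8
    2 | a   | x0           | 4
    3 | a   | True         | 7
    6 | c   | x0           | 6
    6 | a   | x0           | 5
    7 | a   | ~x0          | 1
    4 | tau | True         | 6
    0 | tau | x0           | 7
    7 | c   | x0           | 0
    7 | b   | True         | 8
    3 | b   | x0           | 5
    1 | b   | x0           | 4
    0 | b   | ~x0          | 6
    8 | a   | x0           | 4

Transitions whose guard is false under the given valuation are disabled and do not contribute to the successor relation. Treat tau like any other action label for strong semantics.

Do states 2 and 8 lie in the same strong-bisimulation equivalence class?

Answer: BISIMILAR

Trace:
Refine partition for ~:
  P[0] = {{0,1,2,3,4,5,6,7,8}}
  P[1] = {{0},{1,2,6,8},{3,5},{4},{7}}
  P[2] = {{0},{1,2,6,8},{3},{4},{5},{7}}
stable after 3 split(s): 6 block(s)
[2]={1,2,6,8}  [8]={1,2,6,8}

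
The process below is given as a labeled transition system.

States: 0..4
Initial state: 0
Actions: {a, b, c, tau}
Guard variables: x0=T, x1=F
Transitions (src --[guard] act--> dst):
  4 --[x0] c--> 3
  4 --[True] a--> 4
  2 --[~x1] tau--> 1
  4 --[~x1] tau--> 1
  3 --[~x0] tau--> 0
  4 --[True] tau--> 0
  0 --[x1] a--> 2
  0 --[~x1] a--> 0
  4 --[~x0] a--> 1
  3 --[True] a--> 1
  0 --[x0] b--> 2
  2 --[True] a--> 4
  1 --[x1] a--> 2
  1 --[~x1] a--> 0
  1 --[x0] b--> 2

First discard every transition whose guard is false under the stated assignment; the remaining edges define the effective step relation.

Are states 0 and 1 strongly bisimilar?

Answer: BISIMILAR

Analysis:
Refine partition for ~:
  P[0] = {{0,1,2,3,4}}
  P[1] = {{0,1},{2},{3},{4}}
Fixed point at round 2; 4 class(es).
0∈{0,1}, 1∈{0,1}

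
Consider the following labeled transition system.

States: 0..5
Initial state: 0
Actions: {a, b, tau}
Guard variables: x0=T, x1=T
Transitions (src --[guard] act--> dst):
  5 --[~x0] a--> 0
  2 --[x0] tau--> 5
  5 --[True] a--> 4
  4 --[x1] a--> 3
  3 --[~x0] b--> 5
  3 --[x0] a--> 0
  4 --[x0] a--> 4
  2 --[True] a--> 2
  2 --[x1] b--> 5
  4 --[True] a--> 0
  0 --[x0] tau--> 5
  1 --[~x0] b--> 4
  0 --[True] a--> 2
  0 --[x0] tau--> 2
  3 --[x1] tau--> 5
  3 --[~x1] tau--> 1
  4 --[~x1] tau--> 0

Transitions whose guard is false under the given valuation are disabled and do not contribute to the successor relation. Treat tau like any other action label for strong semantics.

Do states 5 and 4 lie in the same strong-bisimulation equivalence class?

Compute ~ classes (split until stable):
  P[0] = {{0,1,2,3,4,5}}
  P[1] = {{0,3},{1},{2},{4,5}}
  P[2] = {{0},{1},{2},{3},{4},{5}}
Fixed point at round 3; 6 class(es).
[5]={5}  [4]={4}

Answer: NOT BISIMILAR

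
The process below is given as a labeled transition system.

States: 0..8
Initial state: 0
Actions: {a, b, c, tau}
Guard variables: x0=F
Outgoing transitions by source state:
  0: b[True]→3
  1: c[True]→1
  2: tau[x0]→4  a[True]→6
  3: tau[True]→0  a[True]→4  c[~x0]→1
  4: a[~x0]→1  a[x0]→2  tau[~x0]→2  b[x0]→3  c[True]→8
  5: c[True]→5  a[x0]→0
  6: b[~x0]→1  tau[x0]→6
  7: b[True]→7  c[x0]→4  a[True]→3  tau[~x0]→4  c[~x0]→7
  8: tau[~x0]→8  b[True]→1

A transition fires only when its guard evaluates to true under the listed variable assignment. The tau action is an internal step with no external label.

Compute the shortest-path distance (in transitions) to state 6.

Answer: 4

Trace:
BFS to 6:
  depth 0: {0}
  depth 1: {3}
  depth 2: {1,4}
  depth 3: {2,8}
  depth 4: {6}
first hit 6 at d=4 via b·a·tau·a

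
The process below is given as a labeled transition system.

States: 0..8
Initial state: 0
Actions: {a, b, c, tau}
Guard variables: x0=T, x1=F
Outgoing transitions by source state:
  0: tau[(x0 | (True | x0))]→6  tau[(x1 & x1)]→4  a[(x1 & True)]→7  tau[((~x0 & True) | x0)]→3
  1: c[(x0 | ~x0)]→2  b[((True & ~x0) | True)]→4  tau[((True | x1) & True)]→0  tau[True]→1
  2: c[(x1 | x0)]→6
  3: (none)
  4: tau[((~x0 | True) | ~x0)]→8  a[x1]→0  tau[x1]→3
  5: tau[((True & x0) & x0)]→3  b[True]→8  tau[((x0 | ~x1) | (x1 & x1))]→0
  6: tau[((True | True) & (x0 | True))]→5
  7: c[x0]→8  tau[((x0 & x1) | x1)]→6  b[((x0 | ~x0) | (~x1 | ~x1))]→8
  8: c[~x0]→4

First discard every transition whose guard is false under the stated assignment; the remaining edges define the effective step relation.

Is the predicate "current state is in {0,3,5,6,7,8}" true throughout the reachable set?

Answer: INVARIANT HOLDS

Working:
Inv-set: {0,3,5,6,7,8}
Reach set: {0,3,5,6,8}
  0: safe
  3: safe
  5: safe
  6: safe
  8: safe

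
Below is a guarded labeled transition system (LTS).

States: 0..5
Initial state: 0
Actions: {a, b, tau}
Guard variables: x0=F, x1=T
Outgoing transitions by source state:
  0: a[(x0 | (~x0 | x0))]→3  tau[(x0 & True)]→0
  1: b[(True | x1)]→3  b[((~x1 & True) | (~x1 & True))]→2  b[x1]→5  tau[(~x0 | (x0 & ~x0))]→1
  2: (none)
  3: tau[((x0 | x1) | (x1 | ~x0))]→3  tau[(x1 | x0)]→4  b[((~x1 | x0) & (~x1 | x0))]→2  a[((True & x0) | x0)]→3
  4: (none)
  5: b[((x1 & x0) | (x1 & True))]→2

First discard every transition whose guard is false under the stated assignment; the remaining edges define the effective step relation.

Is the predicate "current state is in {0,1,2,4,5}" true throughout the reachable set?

Allowed set {0,1,2,4,5}
Reachable = {0,3,4}
  0: safe
  3: ✗ unsafe
  4: safe
witness against invariant: a → 3

Answer: INVARIANT VIOLATED at state 3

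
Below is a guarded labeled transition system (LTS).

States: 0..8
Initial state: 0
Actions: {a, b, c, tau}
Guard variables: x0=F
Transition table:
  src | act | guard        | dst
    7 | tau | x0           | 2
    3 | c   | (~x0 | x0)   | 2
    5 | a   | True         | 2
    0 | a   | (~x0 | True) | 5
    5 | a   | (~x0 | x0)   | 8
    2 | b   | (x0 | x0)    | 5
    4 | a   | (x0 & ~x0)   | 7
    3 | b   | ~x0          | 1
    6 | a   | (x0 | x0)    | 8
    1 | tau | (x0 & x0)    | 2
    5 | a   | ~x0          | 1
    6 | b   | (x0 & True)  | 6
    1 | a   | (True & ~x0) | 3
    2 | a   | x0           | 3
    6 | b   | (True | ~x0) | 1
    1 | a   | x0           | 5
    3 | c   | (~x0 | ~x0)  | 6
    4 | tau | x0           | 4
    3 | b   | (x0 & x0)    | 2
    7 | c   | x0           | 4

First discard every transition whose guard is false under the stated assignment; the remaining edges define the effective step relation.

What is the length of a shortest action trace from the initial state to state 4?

Breadth-first toward 4:
  depth 0: {0}
  depth 1: {5}
  depth 2: {1,2,8}
  depth 3: {3}
  depth 4: {6}
4 never appears.

Answer: UNREACHABLE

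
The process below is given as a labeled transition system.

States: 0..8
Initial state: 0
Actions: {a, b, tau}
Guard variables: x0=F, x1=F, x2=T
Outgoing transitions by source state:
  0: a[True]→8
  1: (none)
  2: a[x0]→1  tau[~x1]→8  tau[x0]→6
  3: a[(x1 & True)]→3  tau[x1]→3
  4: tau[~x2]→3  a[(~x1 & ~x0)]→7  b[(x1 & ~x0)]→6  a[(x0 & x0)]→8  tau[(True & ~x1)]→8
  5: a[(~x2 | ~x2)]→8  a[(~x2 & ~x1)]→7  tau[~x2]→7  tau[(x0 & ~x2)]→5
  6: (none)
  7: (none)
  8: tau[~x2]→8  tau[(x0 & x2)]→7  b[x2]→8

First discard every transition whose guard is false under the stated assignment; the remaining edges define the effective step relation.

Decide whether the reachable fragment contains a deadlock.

Answer: DEADLOCK-FREE

Trace:
Reachable = {0,8}
  0: a→8  [1 exit(s)]
  8: b→8  [1 exit(s)]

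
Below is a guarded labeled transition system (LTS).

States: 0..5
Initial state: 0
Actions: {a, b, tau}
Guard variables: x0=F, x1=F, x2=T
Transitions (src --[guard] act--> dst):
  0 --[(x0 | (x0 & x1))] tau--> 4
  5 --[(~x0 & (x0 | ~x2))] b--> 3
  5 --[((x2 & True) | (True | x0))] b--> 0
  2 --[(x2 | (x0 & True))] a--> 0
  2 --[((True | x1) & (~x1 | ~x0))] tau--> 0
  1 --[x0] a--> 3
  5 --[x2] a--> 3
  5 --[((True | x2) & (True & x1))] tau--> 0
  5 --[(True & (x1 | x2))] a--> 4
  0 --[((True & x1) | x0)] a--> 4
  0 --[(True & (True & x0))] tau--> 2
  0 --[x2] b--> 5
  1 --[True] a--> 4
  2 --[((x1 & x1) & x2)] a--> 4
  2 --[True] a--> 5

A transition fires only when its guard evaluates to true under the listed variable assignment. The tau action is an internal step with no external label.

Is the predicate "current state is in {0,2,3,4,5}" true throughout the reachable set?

Answer: INVARIANT HOLDS

Trace:
Inv-set: {0,2,3,4,5}
Reach set: {0,3,4,5}
  0: ok
  3: ok
  4: ok
  5: ok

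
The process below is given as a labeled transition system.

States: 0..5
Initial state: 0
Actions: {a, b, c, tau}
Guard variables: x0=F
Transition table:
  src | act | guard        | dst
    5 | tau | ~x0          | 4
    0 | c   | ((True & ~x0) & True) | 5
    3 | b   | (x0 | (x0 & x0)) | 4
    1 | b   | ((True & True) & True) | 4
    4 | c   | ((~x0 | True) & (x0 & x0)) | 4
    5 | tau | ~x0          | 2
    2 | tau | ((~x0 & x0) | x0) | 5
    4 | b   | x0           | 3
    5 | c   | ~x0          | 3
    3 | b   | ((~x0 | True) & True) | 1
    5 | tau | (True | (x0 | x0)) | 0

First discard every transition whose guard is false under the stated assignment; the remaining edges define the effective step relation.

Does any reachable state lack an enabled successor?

Answer: DEADLOCK at state 2

Analysis:
Reach set: {0,1,2,3,4,5}
  0: c→5  [1 exit(s)]
  1: b→4  [1 exit(s)]
  2: ∅  [deadlock]
  3: b→1  [1 exit(s)]
  4: ∅  [deadlock]
  5: c→3  tau→0  tau→2  tau→4  [4 exit(s)]
witness 2: c·tau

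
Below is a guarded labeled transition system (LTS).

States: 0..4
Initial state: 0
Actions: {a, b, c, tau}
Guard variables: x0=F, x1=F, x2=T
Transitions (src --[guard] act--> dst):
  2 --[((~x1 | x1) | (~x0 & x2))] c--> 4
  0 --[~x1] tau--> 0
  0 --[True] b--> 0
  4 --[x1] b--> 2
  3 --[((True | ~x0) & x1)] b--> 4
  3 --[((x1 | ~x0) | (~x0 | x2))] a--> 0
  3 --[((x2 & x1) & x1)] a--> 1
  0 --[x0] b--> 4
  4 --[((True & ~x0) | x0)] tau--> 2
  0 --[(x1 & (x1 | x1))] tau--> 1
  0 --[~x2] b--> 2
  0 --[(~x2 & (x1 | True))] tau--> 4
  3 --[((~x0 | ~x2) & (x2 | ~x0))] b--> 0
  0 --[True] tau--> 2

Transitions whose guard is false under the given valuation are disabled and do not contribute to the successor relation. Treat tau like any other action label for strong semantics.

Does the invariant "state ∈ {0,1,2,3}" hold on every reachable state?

Answer: INVARIANT VIOLATED at state 4

Trace:
Allowed set {0,1,2,3}
Reachable = {0,2,4}
  0: ok
  2: ok
  4: VIOLATES
witness against invariant: tau·c → 4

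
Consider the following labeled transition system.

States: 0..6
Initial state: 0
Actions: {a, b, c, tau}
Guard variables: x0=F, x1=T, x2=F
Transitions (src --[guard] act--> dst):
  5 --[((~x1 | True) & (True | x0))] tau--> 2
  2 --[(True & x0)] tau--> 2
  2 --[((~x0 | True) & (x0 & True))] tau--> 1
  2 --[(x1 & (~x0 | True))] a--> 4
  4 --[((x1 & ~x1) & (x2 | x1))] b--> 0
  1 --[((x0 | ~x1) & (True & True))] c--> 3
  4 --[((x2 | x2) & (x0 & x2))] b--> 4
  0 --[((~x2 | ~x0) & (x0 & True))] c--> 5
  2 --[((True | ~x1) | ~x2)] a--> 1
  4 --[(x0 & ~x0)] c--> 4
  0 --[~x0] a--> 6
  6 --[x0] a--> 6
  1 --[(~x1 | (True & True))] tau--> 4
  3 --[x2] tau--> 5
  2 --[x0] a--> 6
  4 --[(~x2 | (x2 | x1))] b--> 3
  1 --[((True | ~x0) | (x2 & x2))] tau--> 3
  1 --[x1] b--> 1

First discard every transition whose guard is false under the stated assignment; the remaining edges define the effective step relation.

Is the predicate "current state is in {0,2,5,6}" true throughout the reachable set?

Answer: INVARIANT HOLDS

Working:
Inv-set: {0,2,5,6}
R = {0,6}
  0: safe
  6: safe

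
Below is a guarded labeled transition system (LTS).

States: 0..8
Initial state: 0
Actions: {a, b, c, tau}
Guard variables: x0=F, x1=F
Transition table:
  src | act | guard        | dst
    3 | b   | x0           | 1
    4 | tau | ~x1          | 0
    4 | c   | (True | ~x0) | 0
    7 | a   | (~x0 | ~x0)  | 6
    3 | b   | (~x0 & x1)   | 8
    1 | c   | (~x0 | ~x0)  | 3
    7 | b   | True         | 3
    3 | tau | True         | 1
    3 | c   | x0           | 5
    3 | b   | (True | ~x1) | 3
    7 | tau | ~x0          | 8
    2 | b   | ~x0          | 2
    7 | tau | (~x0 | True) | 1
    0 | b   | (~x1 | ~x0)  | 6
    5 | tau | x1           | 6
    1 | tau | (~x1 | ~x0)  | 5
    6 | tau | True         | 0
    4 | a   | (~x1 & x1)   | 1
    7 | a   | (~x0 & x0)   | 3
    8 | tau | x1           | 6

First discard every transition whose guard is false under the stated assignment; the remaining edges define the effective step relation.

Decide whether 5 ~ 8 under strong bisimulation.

Answer: BISIMILAR

Analysis:
Bisimulation quotient by refinement:
  π0 = {{0,1,2,3,4,5,6,7,8}}
  π1 = {{0,2},{1,4},{3},{5,8},{6},{7}}
  π2 = {{0},{1},{2},{3},{4},{5,8},{6},{7}}
Fixed point at round 3; 8 class(es).
5∈{5,8}, 8∈{5,8}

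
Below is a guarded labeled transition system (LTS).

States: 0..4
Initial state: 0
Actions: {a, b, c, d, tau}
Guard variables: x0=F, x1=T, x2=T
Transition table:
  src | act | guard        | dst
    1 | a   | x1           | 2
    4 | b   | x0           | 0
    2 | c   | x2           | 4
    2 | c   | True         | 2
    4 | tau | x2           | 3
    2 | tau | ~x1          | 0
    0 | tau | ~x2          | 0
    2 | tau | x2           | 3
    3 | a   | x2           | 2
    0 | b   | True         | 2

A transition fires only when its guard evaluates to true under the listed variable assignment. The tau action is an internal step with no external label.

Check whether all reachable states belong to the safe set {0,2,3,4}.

Allowed set {0,2,3,4}
Reach set: {0,2,3,4}
  0: ✓
  2: ✓
  3: ✓
  4: ✓

Answer: INVARIANT HOLDS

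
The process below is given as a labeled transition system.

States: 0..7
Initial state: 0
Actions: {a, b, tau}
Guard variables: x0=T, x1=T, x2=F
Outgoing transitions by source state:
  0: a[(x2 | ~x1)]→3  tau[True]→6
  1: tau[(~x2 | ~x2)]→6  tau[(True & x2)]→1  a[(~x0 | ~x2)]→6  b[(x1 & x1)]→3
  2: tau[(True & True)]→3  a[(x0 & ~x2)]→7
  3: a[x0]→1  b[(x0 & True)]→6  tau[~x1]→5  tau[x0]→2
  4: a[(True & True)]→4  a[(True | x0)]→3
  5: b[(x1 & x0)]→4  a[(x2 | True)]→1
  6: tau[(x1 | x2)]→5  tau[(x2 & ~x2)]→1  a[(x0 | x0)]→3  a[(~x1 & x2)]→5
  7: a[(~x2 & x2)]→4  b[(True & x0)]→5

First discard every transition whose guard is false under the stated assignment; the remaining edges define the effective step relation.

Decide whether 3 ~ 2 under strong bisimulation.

Answer: NOT BISIMILAR

Working:
Refine partition for ~:
  π0 = {{0,1,2,3,4,5,6,7}}
  π1 = {{0},{1,3},{2,6},{4},{5},{7}}
  π2 = {{0},{1},{2},{3},{4},{5},{6},{7}}
stable after 3 split(s): 8 block(s)
class of 3: {3}; class of 2: {2}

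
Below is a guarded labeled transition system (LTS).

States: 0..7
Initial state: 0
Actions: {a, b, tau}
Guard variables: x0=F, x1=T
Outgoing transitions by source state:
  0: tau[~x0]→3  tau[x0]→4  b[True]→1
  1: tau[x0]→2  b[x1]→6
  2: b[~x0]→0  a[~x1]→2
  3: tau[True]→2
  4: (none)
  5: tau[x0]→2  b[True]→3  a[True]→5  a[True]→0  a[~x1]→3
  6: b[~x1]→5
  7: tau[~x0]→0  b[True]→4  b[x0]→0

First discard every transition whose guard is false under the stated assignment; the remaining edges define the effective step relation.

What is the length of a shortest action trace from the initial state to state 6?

Breadth-first toward 6:
  L0 = {0}
  L1 = {1,3}
  L2 = {2,6}
depth(6)=2, e.g. b·b

Answer: 2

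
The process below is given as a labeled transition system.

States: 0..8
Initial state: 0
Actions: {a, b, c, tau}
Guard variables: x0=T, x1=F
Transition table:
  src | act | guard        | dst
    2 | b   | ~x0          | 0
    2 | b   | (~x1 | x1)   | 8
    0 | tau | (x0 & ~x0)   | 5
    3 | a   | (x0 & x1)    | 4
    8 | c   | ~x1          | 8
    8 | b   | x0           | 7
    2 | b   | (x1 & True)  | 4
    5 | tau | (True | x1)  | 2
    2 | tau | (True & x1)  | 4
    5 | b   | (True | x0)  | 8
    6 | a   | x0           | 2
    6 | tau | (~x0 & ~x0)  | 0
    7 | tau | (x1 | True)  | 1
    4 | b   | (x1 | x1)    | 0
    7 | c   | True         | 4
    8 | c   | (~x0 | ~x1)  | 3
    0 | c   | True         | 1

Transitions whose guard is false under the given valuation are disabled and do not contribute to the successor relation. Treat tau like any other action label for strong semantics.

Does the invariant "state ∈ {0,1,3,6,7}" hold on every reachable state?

Safe = {0,1,3,6,7}
R = {0,1}
  0: safe
  1: safe

Answer: INVARIANT HOLDS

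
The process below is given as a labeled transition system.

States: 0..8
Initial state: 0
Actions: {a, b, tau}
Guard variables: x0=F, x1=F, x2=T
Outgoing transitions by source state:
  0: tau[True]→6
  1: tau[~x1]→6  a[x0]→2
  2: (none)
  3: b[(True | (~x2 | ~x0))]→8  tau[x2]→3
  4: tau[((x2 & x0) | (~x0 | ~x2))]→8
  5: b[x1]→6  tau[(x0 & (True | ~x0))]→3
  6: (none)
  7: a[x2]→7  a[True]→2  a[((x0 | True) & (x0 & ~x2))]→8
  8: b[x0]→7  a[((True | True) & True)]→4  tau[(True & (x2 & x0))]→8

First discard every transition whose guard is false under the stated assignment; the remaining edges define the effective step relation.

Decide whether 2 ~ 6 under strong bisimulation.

Refine partition for ~:
  π0 = {{0,1,2,3,4,5,6,7,8}}
  π1 = {{0,1,4},{2,5,6},{3},{7,8}}
  π2 = {{0,1},{2,5,6},{3},{4},{7},{8}}
stable after 3 split(s): 6 block(s)
[2]={2,5,6}  [6]={2,5,6}

Answer: BISIMILAR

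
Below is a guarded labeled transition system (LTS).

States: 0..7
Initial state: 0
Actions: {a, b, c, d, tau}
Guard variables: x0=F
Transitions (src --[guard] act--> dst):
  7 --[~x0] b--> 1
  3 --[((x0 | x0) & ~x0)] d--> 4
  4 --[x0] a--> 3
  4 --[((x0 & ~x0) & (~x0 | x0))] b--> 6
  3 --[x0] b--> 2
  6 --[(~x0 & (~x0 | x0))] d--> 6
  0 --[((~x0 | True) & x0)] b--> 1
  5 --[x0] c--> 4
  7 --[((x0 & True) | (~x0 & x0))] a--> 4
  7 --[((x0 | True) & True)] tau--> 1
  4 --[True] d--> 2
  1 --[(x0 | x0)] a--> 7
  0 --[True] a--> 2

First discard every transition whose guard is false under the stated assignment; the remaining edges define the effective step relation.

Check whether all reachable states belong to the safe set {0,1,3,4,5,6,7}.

Answer: INVARIANT VIOLATED at state 2

Trace:
Safe = {0,1,3,4,5,6,7}
Reach set: {0,2}
  0: ✓
  2: ✗ unsafe
reach 2 via a — violates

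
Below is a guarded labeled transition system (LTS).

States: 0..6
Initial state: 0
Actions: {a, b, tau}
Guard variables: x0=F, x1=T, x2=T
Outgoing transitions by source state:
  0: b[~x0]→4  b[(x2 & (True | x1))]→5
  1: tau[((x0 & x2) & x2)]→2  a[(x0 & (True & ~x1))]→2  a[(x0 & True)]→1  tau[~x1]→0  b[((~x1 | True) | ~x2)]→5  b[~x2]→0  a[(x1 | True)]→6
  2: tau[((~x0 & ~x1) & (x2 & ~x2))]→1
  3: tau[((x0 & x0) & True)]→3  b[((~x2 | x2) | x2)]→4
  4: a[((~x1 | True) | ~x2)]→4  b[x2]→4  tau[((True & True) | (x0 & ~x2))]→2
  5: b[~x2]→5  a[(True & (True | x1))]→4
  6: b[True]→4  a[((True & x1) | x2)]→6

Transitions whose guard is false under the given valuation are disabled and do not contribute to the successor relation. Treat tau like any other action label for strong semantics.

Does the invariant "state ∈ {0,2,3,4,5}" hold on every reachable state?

Safe = {0,2,3,4,5}
Reach set: {0,2,4,5}
  0: ✓
  2: ✓
  4: ✓
  5: ✓

Answer: INVARIANT HOLDS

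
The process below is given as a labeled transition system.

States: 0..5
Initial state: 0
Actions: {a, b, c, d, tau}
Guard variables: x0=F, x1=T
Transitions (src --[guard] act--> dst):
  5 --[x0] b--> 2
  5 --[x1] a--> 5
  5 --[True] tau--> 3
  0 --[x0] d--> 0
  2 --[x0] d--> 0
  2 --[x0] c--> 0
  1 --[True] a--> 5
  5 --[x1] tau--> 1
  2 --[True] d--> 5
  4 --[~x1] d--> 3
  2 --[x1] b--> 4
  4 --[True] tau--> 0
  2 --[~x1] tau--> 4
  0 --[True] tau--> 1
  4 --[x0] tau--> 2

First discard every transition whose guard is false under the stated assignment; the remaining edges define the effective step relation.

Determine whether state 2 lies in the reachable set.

After dropping false guards: 8 live edges.
depth 0: {0}
depth 1: {1}  now seen {0,1}
depth 2: {5}  now seen {0,1,5}
depth 3: {3}  now seen {0,1,3,5}
Reach set: {0,1,3,5}

Answer: UNREACHABLE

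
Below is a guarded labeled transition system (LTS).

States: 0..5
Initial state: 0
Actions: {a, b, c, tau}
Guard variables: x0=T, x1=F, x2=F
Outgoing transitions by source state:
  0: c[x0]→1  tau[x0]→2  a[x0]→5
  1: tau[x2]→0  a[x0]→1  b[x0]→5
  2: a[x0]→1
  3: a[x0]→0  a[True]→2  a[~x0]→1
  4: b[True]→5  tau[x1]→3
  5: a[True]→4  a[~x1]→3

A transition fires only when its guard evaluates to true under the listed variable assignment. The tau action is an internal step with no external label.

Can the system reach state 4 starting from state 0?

11 transition(s) survive guard evaluation.
Layer 0: {0}
Layer 1: {1,2,5}  cumulative {0,1,2,5}
Layer 2: {3,4}  cumulative {0,1,2,3,4,5}
Reach set: {0,1,2,3,4,5}
Path to 4: a·a

Answer: REACHABLE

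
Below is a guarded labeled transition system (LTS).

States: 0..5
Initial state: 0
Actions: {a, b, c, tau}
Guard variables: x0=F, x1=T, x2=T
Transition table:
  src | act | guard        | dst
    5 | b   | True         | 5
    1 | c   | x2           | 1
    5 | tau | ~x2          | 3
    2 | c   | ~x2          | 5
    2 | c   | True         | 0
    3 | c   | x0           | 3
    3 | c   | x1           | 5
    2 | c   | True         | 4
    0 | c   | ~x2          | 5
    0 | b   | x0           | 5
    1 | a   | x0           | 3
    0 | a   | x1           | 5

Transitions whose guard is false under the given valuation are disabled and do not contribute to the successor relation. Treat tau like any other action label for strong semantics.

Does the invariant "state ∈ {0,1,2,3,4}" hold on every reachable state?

Inv-set: {0,1,2,3,4}
Reach set: {0,5}
  0: ok
  5: ✗ unsafe
counterexample path to 5: a

Answer: INVARIANT VIOLATED at state 5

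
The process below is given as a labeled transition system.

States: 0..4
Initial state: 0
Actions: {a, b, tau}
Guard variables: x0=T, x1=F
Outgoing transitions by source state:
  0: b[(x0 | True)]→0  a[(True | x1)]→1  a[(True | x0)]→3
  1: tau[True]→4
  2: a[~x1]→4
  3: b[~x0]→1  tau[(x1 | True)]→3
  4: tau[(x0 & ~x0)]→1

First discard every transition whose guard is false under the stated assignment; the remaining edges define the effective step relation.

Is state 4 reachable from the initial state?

After dropping false guards: 6 live edges.
depth 0: {0}
depth 1: {1,3}  now seen {0,1,3}
depth 2: {4}  now seen {0,1,3,4}
Reach set: {0,1,3,4}
Path to 4: a·tau

Answer: REACHABLE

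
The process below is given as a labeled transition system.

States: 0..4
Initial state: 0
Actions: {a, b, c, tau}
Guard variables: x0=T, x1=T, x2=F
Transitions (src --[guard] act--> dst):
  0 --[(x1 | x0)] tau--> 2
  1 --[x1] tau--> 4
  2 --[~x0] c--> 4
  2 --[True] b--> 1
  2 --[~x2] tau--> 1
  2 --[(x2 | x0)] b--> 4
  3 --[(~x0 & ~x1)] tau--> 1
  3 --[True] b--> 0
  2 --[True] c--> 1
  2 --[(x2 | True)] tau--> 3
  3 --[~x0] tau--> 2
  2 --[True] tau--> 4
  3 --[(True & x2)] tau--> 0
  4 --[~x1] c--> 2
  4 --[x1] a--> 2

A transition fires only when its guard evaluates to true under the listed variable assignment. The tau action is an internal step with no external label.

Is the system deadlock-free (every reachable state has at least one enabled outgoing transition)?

Reachable = {0,1,2,3,4}
  0: tau→2  [deg 1]
  1: tau→4  [deg 1]
  2: b→1  b→4  c→1  tau→1  tau→3  tau→4  [deg 6]
  3: b→0  [deg 1]
  4: a→2  [deg 1]

Answer: DEADLOCK-FREE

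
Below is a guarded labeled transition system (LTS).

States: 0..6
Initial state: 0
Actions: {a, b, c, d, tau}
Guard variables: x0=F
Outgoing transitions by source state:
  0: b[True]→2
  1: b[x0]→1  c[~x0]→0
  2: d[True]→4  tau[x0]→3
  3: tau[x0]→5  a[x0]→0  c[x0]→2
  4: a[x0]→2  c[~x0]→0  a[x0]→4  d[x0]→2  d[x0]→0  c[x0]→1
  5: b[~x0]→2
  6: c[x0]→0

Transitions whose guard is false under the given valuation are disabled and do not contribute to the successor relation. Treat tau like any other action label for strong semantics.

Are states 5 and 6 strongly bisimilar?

Answer: NOT BISIMILAR

Analysis:
Bisimulation quotient by refinement:
  round 0: {{0,1,2,3,4,5,6}}
  round 1: {{0,5},{1,4},{2},{3,6}}
stable after 2 split(s): 4 block(s)
[5]={0,5}  [6]={3,6}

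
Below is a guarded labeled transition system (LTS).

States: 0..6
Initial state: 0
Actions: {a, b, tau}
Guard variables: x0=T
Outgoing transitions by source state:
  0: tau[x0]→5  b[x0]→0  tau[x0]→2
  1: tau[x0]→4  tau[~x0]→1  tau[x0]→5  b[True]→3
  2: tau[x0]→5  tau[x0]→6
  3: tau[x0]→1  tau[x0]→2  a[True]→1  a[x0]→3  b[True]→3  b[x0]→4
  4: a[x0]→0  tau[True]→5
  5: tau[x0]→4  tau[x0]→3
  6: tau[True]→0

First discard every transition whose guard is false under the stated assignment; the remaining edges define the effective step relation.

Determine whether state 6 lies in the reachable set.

19 transition(s) survive guard evaluation.
L0 = {0}
L1 = {2,5}  cumulative {0,2,5}
L2 = {3,4,6}  cumulative {0,2,3,4,5,6}
L3 = {1}  cumulative {0,1,2,3,4,5,6}
R = {0,1,2,3,4,5,6}
Path to 6: tau·tau

Answer: REACHABLE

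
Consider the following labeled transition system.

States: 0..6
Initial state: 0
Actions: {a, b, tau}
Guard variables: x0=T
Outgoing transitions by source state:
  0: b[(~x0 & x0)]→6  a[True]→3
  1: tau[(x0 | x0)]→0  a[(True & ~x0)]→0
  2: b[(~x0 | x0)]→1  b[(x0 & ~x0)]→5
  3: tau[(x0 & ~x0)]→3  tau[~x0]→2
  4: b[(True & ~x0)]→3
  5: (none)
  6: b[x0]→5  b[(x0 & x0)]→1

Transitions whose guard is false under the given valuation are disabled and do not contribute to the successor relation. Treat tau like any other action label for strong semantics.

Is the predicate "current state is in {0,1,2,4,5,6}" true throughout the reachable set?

Answer: INVARIANT VIOLATED at state 3

Working:
Allowed set {0,1,2,4,5,6}
Reach set: {0,3}
  0: ✓
  3: VIOLATES
counterexample path to 3: a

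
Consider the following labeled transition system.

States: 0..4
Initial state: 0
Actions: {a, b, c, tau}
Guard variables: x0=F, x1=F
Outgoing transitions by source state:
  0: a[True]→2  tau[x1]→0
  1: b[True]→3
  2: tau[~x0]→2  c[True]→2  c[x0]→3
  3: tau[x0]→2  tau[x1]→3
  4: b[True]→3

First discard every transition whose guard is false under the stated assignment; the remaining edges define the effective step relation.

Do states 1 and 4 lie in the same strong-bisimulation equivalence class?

Answer: BISIMILAR

Trace:
Bisimulation quotient by refinement:
  round 0: {{0,1,2,3,4}}
  round 1: {{0},{1,4},{2},{3}}
stable after 2 split(s): 4 block(s)
[1]={1,4}  [4]={1,4}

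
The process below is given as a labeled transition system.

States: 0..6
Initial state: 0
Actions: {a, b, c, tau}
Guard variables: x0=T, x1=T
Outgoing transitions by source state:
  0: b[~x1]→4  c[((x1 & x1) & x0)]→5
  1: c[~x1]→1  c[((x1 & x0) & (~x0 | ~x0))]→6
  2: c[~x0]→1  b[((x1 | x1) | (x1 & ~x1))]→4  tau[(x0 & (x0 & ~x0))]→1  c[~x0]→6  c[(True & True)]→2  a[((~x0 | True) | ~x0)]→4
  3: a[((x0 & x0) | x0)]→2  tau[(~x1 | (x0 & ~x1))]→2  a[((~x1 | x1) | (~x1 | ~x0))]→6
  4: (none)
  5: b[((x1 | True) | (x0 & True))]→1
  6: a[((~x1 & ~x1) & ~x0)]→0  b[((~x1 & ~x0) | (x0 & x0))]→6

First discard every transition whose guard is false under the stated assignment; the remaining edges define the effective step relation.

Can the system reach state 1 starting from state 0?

Answer: REACHABLE

Trace:
After dropping false guards: 8 live edges.
L0 = {0}
L1 = {5}  now seen {0,5}
L2 = {1}  now seen {0,1,5}
R = {0,1,5}
trace reaching 1: c·b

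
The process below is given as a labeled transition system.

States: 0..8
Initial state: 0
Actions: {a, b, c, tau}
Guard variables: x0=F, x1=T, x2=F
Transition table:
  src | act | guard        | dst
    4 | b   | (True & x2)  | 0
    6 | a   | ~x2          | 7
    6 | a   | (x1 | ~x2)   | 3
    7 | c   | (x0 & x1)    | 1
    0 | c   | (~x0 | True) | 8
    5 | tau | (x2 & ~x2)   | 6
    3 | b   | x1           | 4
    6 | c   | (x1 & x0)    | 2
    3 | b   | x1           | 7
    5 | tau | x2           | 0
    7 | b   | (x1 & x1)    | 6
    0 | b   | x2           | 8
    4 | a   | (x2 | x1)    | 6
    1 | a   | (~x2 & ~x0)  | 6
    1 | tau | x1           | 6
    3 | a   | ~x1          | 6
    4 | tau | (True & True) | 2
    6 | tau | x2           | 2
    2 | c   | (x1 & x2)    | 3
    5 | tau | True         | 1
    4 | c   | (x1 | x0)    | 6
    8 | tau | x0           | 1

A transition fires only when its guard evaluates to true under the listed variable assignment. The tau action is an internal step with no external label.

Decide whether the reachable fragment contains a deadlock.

R = {0,8}
  0: c→8  [1 exit(s)]
  8: ∅  [STUCK]
witness 8: c

Answer: DEADLOCK at state 8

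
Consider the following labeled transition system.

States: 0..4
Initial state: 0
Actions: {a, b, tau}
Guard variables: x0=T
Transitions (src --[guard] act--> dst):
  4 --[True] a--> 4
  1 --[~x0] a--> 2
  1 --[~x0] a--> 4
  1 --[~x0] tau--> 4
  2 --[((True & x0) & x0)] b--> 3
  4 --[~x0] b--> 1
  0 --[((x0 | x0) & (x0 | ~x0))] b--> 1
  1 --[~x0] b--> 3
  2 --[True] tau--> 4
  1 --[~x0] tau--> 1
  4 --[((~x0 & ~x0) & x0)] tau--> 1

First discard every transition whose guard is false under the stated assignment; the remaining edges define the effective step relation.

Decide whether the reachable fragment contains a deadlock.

Reach set: {0,1}
  0: b→1  [1 out]
  1: ∅  [deadlock]
witness 1: b

Answer: DEADLOCK at state 1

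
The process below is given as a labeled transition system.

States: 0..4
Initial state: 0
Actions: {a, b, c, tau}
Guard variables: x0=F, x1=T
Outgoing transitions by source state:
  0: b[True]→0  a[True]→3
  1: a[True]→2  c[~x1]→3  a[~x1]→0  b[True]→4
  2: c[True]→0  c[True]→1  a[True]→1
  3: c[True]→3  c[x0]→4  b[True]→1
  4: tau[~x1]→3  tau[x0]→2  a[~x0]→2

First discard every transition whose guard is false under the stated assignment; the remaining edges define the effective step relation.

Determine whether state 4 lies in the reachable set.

Answer: REACHABLE

Analysis:
Guard filter leaves 10 enabled edge(s).
L0 = {0}
L1 = {3}  now seen {0,3}
L2 = {1}  now seen {0,1,3}
L3 = {2,4}  now seen {0,1,2,3,4}
R = {0,1,2,3,4}
trace reaching 4: a·b·b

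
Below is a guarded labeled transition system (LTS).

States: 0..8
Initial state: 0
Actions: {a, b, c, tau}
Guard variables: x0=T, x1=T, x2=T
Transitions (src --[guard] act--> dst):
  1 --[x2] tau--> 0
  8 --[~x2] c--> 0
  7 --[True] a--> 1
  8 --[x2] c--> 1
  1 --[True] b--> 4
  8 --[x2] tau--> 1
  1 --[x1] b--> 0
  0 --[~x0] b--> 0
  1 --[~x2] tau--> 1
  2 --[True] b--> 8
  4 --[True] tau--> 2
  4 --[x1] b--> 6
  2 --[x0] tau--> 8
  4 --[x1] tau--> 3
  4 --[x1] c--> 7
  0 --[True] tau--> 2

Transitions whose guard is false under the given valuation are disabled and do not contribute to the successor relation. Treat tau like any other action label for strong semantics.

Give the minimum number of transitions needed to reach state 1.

Answer: 3

Trace:
Breadth-first toward 1:
  depth 0: {0}
  depth 1: {2}
  depth 2: {8}
  depth 3: {1}
first hit 1 at d=3 via tau·b·c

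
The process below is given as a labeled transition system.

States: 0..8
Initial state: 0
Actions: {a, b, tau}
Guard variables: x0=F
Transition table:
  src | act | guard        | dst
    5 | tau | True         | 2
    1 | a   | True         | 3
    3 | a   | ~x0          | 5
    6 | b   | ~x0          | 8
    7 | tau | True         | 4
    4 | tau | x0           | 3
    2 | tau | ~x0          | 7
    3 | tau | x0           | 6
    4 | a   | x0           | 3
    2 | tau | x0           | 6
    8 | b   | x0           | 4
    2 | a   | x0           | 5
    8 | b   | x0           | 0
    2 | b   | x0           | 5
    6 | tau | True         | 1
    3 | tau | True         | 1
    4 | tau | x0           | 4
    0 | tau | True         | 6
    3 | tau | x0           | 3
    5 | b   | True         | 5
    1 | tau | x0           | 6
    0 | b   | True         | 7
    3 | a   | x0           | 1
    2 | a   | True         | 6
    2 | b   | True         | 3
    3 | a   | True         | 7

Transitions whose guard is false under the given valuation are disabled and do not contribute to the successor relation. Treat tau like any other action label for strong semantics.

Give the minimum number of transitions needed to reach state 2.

Answer: 5

Working:
Layered search for 2:
  L0 = {0}
  L1 = {6,7}
  L2 = {1,4,8}
  L3 = {3}
  L4 = {5}
  L5 = {2}
first hit 2 at d=5 via tau·tau·a·a·tau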